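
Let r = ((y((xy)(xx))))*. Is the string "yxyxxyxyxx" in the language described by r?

Split into 2 pieces yxyxx · yxyxx; each matches (y((xy)(xx))).

yes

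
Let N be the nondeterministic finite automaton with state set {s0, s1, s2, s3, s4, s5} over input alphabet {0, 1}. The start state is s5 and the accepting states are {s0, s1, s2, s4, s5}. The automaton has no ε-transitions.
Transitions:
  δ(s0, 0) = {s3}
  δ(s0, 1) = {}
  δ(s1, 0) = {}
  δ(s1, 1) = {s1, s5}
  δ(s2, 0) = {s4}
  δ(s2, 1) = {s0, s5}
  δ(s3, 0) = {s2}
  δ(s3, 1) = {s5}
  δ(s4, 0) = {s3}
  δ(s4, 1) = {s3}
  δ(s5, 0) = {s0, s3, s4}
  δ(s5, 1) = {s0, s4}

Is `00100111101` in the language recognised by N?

accepted

Start: {s5}
read 0: {s0, s3, s4}
read 0: {s2, s3}
read 1: {s0, s5}
read 0: {s0, s3, s4}
read 0: {s2, s3}
read 1: {s0, s5}
read 1: {s0, s4}
read 1: {s3}
read 1: {s5}
read 0: {s0, s3, s4}
read 1: {s3, s5}
Reachable ∩ accepting = {s5} — nonempty.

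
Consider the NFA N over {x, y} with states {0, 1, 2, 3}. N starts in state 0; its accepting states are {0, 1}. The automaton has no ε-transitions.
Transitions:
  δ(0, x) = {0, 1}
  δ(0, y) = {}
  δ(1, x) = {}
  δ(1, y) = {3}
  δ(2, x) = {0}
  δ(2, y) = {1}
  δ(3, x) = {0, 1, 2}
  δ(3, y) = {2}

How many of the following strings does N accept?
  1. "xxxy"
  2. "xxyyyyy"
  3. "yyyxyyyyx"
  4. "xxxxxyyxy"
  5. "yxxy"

0

"xxxy": rejected
"xxyyyyy": rejected
"yyyxyyyyx": rejected
"xxxxxyyxy": rejected
"yxxy": rejected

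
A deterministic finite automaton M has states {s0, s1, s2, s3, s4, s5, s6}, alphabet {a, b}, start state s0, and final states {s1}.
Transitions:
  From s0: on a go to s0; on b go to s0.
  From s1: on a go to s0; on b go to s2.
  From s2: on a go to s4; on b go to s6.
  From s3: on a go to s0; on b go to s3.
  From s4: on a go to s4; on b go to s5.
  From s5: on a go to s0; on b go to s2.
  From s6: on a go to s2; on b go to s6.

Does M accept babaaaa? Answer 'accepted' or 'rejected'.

rejected

s0 --b--> s0
s0 --a--> s0
s0 --b--> s0
s0 --a--> s0
s0 --a--> s0
s0 --a--> s0
s0 --a--> s0
End in state s0, which is not an accepting state.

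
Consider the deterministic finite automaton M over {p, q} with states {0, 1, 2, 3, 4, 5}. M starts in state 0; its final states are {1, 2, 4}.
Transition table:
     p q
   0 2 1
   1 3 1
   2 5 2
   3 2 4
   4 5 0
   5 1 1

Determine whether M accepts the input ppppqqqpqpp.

accepted

0 --p--> 2
2 --p--> 5
5 --p--> 1
1 --p--> 3
3 --q--> 4
4 --q--> 0
0 --q--> 1
1 --p--> 3
3 --q--> 4
4 --p--> 5
5 --p--> 1
End in state 1, which is an accepting state.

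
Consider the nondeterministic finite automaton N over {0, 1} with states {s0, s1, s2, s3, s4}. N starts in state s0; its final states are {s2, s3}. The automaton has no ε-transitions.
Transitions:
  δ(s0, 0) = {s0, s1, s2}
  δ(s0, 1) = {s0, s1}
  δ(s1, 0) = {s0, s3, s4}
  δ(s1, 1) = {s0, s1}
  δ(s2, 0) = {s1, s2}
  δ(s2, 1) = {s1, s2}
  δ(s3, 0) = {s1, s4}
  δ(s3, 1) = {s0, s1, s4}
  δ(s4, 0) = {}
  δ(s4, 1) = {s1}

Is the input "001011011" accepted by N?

Start: {s0}
read 0: {s0, s1, s2}
read 0: {s0, s1, s2, s3, s4}
read 1: {s0, s1, s2, s4}
read 0: {s0, s1, s2, s3, s4}
read 1: {s0, s1, s2, s4}
read 1: {s0, s1, s2}
read 0: {s0, s1, s2, s3, s4}
read 1: {s0, s1, s2, s4}
read 1: {s0, s1, s2}
Reachable ∩ accepting = {s2} — nonempty.

accepted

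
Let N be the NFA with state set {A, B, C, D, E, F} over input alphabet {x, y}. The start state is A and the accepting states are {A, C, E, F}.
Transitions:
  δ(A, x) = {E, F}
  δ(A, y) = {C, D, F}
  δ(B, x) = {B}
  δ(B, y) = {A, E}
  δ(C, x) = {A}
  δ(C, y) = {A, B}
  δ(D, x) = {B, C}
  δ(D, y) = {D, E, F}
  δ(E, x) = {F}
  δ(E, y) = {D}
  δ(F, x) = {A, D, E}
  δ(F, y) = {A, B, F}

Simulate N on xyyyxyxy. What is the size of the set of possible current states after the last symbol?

Start: {A}
read x: {E, F}
read y: {A, B, D, F}
read y: {A, B, C, D, E, F}
read y: {A, B, C, D, E, F}
read x: {A, B, C, D, E, F}
read y: {A, B, C, D, E, F}
read x: {A, B, C, D, E, F}
read y: {A, B, C, D, E, F}
Final reachable set {A, B, C, D, E, F} has 6 states.

6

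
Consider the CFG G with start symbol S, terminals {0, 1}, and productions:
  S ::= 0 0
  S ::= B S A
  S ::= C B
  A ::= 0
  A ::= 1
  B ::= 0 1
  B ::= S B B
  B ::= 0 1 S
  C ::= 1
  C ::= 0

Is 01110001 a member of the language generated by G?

no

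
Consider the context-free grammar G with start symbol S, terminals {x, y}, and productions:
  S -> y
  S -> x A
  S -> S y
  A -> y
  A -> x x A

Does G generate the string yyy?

S ⇒ Sy ⇒ Syy ⇒ yyy

yes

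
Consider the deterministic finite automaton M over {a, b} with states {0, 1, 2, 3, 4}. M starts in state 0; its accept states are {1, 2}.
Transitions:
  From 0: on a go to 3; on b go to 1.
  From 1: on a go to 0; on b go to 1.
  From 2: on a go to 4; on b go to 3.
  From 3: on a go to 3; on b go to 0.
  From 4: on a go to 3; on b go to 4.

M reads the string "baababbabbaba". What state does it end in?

0 --b--> 1
1 --a--> 0
0 --a--> 3
3 --b--> 0
0 --a--> 3
3 --b--> 0
0 --b--> 1
1 --a--> 0
0 --b--> 1
1 --b--> 1
1 --a--> 0
0 --b--> 1
1 --a--> 0

0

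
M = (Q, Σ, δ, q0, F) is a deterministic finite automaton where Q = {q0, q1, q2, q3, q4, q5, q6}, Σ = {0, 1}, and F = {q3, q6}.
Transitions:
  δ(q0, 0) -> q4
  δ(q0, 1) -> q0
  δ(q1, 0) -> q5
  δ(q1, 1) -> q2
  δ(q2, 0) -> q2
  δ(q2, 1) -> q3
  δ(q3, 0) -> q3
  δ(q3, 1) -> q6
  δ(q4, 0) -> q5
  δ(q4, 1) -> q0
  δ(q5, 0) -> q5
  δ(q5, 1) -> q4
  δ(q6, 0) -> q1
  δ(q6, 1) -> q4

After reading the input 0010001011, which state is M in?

q0

q0 --0--> q4
q4 --0--> q5
q5 --1--> q4
q4 --0--> q5
q5 --0--> q5
q5 --0--> q5
q5 --1--> q4
q4 --0--> q5
q5 --1--> q4
q4 --1--> q0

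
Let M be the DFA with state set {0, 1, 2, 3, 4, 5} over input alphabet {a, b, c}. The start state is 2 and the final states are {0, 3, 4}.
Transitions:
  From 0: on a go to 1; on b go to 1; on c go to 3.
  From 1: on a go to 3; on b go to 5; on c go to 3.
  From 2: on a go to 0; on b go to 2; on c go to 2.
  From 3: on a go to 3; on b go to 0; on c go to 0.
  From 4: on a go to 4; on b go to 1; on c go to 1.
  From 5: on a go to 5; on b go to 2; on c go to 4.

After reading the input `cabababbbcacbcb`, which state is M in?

0

2 --c--> 2
2 --a--> 0
0 --b--> 1
1 --a--> 3
3 --b--> 0
0 --a--> 1
1 --b--> 5
5 --b--> 2
2 --b--> 2
2 --c--> 2
2 --a--> 0
0 --c--> 3
3 --b--> 0
0 --c--> 3
3 --b--> 0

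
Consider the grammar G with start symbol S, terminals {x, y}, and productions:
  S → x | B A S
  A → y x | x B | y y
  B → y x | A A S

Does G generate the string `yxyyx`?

S ⇒ BAS ⇒ yxAS ⇒ yxyyS ⇒ yxyyx

yes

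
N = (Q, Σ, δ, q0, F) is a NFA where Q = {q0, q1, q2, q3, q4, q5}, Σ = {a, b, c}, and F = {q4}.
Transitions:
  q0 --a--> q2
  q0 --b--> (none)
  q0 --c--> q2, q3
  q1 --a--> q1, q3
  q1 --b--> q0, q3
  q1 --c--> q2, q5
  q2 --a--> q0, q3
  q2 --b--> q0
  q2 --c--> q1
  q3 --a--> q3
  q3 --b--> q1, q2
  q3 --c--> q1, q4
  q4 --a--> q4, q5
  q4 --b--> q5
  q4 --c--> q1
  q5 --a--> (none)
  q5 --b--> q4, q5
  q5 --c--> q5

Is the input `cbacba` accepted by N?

Start: {q0}
read c: {q2, q3}
read b: {q0, q1, q2}
read a: {q0, q1, q2, q3}
read c: {q1, q2, q3, q4, q5}
read b: {q0, q1, q2, q3, q4, q5}
read a: {q0, q1, q2, q3, q4, q5}
Reachable ∩ accepting = {q4} — nonempty.

accepted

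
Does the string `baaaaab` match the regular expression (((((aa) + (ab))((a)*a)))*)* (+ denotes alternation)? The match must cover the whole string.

no

baaaaab cannot be split into zero or more pieces each matching ((((aa)+(ab))((a)*a)))*.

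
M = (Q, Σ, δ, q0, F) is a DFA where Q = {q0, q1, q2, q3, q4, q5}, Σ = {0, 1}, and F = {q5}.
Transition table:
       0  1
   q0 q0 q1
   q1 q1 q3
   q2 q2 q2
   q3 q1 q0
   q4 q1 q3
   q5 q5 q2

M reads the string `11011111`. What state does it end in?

q0 --1--> q1
q1 --1--> q3
q3 --0--> q1
q1 --1--> q3
q3 --1--> q0
q0 --1--> q1
q1 --1--> q3
q3 --1--> q0

q0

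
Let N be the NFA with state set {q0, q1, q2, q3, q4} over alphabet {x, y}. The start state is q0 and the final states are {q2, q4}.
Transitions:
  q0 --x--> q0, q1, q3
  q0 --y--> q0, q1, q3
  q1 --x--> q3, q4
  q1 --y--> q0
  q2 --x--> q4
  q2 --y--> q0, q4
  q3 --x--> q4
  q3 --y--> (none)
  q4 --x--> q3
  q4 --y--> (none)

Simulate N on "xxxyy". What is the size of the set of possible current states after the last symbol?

Start: {q0}
read x: {q0, q1, q3}
read x: {q0, q1, q3, q4}
read x: {q0, q1, q3, q4}
read y: {q0, q1, q3}
read y: {q0, q1, q3}
Final reachable set {q0, q1, q3} has 3 states.

3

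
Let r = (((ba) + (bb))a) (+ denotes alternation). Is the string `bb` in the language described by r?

no

No split of bb into u·v has ((ba)+(bb)) matching u and a matching v.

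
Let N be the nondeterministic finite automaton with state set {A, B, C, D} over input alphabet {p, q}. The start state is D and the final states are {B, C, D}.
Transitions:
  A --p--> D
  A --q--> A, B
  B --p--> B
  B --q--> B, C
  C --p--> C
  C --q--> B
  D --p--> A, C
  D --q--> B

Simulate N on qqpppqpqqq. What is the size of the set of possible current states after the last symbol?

Start: {D}
read q: {B}
read q: {B, C}
read p: {B, C}
read p: {B, C}
read p: {B, C}
read q: {B, C}
read p: {B, C}
read q: {B, C}
read q: {B, C}
read q: {B, C}
Final reachable set {B, C} has 2 states.

2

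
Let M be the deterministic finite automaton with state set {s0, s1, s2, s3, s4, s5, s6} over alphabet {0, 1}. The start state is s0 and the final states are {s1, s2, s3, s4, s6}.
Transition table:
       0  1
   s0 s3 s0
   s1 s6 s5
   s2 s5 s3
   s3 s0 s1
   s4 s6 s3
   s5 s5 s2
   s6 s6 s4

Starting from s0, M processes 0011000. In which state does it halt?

s0 --0--> s3
s3 --0--> s0
s0 --1--> s0
s0 --1--> s0
s0 --0--> s3
s3 --0--> s0
s0 --0--> s3

s3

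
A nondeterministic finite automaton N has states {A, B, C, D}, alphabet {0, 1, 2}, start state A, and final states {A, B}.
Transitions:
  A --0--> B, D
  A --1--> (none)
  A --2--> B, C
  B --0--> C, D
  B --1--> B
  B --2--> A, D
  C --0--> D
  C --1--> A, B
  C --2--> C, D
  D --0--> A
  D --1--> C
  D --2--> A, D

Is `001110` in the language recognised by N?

Start: {A}
read 0: {B, D}
read 0: {A, C, D}
read 1: {A, B, C}
read 1: {A, B}
read 1: {B}
read 0: {C, D}
Reachable ∩ accepting = {} — empty.

rejected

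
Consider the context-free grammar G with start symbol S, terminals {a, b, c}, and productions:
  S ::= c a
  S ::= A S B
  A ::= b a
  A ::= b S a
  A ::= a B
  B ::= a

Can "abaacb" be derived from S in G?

no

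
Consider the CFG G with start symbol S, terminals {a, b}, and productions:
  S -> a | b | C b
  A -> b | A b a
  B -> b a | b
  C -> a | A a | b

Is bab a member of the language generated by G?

S ⇒ Cb ⇒ Aab ⇒ bab

yes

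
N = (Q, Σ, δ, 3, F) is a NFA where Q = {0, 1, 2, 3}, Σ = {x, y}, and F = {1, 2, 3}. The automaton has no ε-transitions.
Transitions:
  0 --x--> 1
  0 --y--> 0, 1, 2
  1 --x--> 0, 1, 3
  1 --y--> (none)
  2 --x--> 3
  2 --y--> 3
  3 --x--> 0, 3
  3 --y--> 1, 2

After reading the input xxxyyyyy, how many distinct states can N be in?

Start: {3}
read x: {0, 3}
read x: {0, 1, 3}
read x: {0, 1, 3}
read y: {0, 1, 2}
read y: {0, 1, 2, 3}
read y: {0, 1, 2, 3}
read y: {0, 1, 2, 3}
read y: {0, 1, 2, 3}
Final reachable set {0, 1, 2, 3} has 4 states.

4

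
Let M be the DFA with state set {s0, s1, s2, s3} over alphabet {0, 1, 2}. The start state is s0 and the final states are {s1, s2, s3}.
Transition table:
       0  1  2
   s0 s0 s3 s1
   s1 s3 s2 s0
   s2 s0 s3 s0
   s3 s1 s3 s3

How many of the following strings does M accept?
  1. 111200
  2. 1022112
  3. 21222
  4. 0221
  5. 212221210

4

111200: accepted
1022112: accepted
21222: rejected
0221: accepted
212221210: accepted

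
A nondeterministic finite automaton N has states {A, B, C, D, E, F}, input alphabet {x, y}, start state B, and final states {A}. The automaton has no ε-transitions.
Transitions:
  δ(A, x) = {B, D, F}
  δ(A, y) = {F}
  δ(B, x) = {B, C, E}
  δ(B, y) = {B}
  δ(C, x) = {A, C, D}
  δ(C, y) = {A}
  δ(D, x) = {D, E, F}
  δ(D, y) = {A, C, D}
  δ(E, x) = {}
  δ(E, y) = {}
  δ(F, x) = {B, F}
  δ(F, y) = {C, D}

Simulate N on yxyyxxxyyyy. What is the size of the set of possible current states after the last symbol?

Start: {B}
read y: {B}
read x: {B, C, E}
read y: {A, B}
read y: {B, F}
read x: {B, C, E, F}
read x: {A, B, C, D, E, F}
read x: {A, B, C, D, E, F}
read y: {A, B, C, D, F}
read y: {A, B, C, D, F}
read y: {A, B, C, D, F}
read y: {A, B, C, D, F}
Final reachable set {A, B, C, D, F} has 5 states.

5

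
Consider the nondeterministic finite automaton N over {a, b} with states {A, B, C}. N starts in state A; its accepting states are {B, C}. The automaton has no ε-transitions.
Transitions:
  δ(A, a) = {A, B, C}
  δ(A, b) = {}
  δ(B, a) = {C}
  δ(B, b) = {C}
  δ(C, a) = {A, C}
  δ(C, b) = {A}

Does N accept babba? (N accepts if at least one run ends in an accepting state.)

rejected

Start: {A}
read b: {}
The reachable set is empty and stays empty for the remaining 4 symbols.
Reachable ∩ accepting = {} — empty.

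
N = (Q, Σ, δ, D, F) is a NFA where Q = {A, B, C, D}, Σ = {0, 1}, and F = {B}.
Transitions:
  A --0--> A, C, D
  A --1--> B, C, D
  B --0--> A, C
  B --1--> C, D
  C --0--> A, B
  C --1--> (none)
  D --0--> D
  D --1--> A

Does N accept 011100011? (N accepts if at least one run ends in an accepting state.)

accepted

Start: {D}
read 0: {D}
read 1: {A}
read 1: {B, C, D}
read 1: {A, C, D}
read 0: {A, B, C, D}
read 0: {A, B, C, D}
read 0: {A, B, C, D}
read 1: {A, B, C, D}
read 1: {A, B, C, D}
Reachable ∩ accepting = {B} — nonempty.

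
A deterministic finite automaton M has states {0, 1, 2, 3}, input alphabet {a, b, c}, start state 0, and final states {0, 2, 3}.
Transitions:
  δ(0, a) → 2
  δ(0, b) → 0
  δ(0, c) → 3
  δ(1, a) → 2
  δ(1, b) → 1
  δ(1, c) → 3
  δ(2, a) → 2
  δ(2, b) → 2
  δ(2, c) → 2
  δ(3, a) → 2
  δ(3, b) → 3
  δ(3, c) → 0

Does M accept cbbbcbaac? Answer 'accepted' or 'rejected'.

accepted

0 --c--> 3
3 --b--> 3
3 --b--> 3
3 --b--> 3
3 --c--> 0
0 --b--> 0
0 --a--> 2
2 --a--> 2
2 --c--> 2
End in state 2, which is an accepting state.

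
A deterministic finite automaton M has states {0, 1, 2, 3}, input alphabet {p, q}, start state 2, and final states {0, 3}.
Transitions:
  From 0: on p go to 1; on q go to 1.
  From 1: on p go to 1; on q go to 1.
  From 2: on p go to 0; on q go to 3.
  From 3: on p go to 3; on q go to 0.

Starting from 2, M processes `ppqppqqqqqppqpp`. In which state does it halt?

1

2 --p--> 0
0 --p--> 1
1 --q--> 1
1 --p--> 1
1 --p--> 1
1 --q--> 1
1 --q--> 1
1 --q--> 1
1 --q--> 1
1 --q--> 1
1 --p--> 1
1 --p--> 1
1 --q--> 1
1 --p--> 1
1 --p--> 1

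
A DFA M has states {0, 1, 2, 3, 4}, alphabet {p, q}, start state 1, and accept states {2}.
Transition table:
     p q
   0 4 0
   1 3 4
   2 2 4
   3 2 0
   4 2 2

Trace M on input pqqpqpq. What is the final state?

1 --p--> 3
3 --q--> 0
0 --q--> 0
0 --p--> 4
4 --q--> 2
2 --p--> 2
2 --q--> 4

4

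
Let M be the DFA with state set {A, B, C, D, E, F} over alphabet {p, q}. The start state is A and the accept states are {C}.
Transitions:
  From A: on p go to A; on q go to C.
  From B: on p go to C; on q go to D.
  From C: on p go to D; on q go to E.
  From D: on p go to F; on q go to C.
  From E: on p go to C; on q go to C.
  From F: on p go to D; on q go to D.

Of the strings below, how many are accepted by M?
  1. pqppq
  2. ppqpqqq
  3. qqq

2

pqppq: rejected
ppqpqqq: accepted
qqq: accepted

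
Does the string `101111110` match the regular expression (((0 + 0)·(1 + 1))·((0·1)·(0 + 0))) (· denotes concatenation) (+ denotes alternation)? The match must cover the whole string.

No split of 101111110 into u·v has ((0+0)·(1+1)) matching u and ((0·1)·(0+0)) matching v.

no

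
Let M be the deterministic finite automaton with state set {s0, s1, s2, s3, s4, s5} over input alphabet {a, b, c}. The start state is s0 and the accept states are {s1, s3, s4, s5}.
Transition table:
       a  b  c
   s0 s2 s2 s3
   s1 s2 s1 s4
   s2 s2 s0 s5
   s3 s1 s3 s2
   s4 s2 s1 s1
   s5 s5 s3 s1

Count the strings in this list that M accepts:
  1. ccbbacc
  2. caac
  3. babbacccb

3

ccbbacc: accepted
caac: accepted
babbacccb: accepted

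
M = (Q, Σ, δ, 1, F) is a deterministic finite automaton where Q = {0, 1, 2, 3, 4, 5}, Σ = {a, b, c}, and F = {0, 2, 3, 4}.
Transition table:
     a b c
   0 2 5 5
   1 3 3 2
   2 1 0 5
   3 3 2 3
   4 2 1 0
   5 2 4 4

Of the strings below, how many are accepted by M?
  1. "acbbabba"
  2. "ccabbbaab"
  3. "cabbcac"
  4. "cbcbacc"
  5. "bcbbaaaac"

4

"acbbabba": accepted
"ccabbbaab": accepted
"cabbcac": rejected
"cbcbacc": accepted
"bcbbaaaac": accepted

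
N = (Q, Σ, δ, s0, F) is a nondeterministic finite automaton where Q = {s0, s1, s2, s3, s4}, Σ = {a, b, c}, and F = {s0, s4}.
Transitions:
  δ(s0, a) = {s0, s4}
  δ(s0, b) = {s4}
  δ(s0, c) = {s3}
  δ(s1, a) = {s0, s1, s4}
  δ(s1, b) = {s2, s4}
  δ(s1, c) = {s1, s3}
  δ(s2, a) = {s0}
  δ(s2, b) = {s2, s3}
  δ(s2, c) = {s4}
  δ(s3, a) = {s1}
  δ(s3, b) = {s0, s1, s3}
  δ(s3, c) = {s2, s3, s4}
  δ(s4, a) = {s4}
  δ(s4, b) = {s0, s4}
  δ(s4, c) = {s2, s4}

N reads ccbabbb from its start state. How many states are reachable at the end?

Start: {s0}
read c: {s3}
read c: {s2, s3, s4}
read b: {s0, s1, s2, s3, s4}
read a: {s0, s1, s4}
read b: {s0, s2, s4}
read b: {s0, s2, s3, s4}
read b: {s0, s1, s2, s3, s4}
Final reachable set {s0, s1, s2, s3, s4} has 5 states.

5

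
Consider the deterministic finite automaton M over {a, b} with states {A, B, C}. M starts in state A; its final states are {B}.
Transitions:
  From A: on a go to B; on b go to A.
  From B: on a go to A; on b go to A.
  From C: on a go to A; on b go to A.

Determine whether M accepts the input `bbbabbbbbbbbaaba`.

A --b--> A
A --b--> A
A --b--> A
A --a--> B
B --b--> A
A --b--> A
A --b--> A
A --b--> A
A --b--> A
A --b--> A
A --b--> A
A --b--> A
A --a--> B
B --a--> A
A --b--> A
A --a--> B
End in state B, which is an accepting state.

accepted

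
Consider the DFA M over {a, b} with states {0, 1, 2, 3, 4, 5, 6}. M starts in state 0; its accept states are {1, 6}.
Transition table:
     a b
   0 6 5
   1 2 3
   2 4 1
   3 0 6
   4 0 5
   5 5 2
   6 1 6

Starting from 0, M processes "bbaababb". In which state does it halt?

1

0 --b--> 5
5 --b--> 2
2 --a--> 4
4 --a--> 0
0 --b--> 5
5 --a--> 5
5 --b--> 2
2 --b--> 1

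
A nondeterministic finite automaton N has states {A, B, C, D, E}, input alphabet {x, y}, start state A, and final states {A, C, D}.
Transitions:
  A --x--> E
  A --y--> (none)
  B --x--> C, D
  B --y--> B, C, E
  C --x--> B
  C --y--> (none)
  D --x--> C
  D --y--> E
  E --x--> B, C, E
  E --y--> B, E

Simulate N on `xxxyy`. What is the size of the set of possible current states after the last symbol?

Start: {A}
read x: {E}
read x: {B, C, E}
read x: {B, C, D, E}
read y: {B, C, E}
read y: {B, C, E}
Final reachable set {B, C, E} has 3 states.

3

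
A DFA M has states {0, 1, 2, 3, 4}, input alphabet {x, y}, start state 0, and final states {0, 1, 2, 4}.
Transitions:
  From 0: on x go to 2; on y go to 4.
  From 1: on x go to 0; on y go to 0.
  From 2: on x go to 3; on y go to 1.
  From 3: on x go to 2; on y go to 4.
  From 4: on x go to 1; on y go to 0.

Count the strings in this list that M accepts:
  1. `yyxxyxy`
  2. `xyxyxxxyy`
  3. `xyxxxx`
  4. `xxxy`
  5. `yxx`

`yyxxyxy`: accepted
`xyxyxxxyy`: accepted
`xyxxxx`: accepted
`xxxy`: accepted
`yxx`: accepted

5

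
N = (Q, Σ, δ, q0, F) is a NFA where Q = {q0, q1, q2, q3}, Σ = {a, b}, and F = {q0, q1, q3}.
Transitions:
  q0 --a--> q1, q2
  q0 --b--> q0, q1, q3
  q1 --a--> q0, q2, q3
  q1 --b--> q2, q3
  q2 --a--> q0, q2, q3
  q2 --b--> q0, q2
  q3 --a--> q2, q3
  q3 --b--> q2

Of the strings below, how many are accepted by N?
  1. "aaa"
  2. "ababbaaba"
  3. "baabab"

3

"aaa": accepted
"ababbaaba": accepted
"baabab": accepted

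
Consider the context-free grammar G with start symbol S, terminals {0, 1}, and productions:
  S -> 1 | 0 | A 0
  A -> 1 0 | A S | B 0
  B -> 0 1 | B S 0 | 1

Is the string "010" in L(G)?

no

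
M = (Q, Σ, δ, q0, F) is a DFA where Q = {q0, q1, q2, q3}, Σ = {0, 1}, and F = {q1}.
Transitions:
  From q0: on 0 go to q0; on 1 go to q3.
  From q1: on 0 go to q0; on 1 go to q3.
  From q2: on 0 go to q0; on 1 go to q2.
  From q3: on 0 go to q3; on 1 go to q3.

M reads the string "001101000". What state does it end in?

q0 --0--> q0
q0 --0--> q0
q0 --1--> q3
q3 --1--> q3
q3 --0--> q3
q3 --1--> q3
q3 --0--> q3
q3 --0--> q3
q3 --0--> q3

q3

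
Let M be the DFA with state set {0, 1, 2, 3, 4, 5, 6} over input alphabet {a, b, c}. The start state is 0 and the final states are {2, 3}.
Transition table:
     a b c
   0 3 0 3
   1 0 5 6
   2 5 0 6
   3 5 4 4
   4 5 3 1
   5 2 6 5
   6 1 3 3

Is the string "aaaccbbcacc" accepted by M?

rejected

0 --a--> 3
3 --a--> 5
5 --a--> 2
2 --c--> 6
6 --c--> 3
3 --b--> 4
4 --b--> 3
3 --c--> 4
4 --a--> 5
5 --c--> 5
5 --c--> 5
End in state 5, which is not an accepting state.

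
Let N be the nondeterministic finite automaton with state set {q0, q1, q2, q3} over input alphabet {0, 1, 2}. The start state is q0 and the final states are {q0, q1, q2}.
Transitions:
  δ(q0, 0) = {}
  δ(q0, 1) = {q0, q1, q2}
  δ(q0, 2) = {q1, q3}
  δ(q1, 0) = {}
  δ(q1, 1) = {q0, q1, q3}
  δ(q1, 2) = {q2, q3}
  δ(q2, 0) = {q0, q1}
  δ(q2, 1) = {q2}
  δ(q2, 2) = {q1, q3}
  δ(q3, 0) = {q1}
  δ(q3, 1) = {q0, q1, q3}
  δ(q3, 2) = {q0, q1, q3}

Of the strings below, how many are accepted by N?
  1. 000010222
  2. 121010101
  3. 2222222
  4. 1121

3

000010222: rejected
121010101: accepted
2222222: accepted
1121: accepted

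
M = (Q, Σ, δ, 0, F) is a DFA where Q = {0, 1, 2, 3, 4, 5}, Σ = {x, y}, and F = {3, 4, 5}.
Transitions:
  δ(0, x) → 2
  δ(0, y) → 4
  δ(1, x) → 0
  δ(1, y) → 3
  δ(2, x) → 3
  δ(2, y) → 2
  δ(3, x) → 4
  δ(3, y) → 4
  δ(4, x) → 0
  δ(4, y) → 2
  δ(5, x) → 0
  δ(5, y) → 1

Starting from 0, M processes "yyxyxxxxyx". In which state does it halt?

0 --y--> 4
4 --y--> 2
2 --x--> 3
3 --y--> 4
4 --x--> 0
0 --x--> 2
2 --x--> 3
3 --x--> 4
4 --y--> 2
2 --x--> 3

3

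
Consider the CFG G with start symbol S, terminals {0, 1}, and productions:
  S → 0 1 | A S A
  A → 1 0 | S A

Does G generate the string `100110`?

S ⇒ ASA ⇒ 10SA ⇒ 1001A ⇒ 100110

yes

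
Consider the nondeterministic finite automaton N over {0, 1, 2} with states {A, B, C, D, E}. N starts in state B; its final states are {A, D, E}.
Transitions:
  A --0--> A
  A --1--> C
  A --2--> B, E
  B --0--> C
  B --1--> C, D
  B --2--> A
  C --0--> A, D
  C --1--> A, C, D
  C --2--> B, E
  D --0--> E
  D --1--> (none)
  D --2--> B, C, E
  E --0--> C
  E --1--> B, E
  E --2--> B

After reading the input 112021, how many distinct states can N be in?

5

Start: {B}
read 1: {C, D}
read 1: {A, C, D}
read 2: {B, C, E}
read 0: {A, C, D}
read 2: {B, C, E}
read 1: {A, B, C, D, E}
Final reachable set {A, B, C, D, E} has 5 states.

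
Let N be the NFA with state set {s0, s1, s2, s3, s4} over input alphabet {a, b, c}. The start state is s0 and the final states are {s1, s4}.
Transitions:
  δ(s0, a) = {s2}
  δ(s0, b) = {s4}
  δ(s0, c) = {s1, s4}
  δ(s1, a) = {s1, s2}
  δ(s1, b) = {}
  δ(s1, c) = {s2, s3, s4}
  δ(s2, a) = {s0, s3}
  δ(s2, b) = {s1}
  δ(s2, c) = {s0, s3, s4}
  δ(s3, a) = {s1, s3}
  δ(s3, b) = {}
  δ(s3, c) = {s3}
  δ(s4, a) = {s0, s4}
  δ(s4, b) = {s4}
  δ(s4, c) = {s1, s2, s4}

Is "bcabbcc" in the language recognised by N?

Start: {s0}
read b: {s4}
read c: {s1, s2, s4}
read a: {s0, s1, s2, s3, s4}
read b: {s1, s4}
read b: {s4}
read c: {s1, s2, s4}
read c: {s0, s1, s2, s3, s4}
Reachable ∩ accepting = {s1, s4} — nonempty.

accepted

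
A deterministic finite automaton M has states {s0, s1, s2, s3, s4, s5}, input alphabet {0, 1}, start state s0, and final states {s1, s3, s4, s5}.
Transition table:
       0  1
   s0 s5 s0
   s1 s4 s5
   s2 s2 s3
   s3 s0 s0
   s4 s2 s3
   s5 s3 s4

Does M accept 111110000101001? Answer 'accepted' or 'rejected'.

s0 --1--> s0
s0 --1--> s0
s0 --1--> s0
s0 --1--> s0
s0 --1--> s0
s0 --0--> s5
s5 --0--> s3
s3 --0--> s0
s0 --0--> s5
s5 --1--> s4
s4 --0--> s2
s2 --1--> s3
s3 --0--> s0
s0 --0--> s5
s5 --1--> s4
End in state s4, which is an accepting state.

accepted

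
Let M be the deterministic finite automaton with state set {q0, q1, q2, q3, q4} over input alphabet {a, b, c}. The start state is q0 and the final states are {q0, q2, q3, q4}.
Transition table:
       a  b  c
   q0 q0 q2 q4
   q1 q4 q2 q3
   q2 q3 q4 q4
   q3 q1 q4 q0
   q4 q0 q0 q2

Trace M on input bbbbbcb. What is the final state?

q0 --b--> q2
q2 --b--> q4
q4 --b--> q0
q0 --b--> q2
q2 --b--> q4
q4 --c--> q2
q2 --b--> q4

q4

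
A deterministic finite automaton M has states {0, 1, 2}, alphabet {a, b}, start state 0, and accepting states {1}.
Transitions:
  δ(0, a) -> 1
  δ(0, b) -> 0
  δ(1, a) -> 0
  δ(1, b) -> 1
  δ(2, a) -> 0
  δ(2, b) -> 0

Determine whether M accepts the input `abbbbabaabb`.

0 --a--> 1
1 --b--> 1
1 --b--> 1
1 --b--> 1
1 --b--> 1
1 --a--> 0
0 --b--> 0
0 --a--> 1
1 --a--> 0
0 --b--> 0
0 --b--> 0
End in state 0, which is not an accepting state.

rejected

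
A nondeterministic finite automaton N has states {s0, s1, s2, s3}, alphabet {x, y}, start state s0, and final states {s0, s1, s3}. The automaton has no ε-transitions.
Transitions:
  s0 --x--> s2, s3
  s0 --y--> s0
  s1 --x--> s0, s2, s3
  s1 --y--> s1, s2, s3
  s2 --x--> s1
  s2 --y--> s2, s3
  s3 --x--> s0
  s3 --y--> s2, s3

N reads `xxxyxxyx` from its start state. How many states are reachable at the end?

4

Start: {s0}
read x: {s2, s3}
read x: {s0, s1}
read x: {s0, s2, s3}
read y: {s0, s2, s3}
read x: {s0, s1, s2, s3}
read x: {s0, s1, s2, s3}
read y: {s0, s1, s2, s3}
read x: {s0, s1, s2, s3}
Final reachable set {s0, s1, s2, s3} has 4 states.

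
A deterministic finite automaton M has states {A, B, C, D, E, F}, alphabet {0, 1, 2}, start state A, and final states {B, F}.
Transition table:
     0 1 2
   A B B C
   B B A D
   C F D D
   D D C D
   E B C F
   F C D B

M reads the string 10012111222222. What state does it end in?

A --1--> B
B --0--> B
B --0--> B
B --1--> A
A --2--> C
C --1--> D
D --1--> C
C --1--> D
D --2--> D
D --2--> D
D --2--> D
D --2--> D
D --2--> D
D --2--> D

D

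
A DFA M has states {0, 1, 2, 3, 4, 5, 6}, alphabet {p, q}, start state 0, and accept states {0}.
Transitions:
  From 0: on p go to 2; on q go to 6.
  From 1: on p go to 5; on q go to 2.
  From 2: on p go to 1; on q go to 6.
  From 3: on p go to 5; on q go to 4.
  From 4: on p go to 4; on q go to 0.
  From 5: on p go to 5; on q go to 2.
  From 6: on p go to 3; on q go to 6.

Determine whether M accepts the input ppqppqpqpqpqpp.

rejected

0 --p--> 2
2 --p--> 1
1 --q--> 2
2 --p--> 1
1 --p--> 5
5 --q--> 2
2 --p--> 1
1 --q--> 2
2 --p--> 1
1 --q--> 2
2 --p--> 1
1 --q--> 2
2 --p--> 1
1 --p--> 5
End in state 5, which is not an accepting state.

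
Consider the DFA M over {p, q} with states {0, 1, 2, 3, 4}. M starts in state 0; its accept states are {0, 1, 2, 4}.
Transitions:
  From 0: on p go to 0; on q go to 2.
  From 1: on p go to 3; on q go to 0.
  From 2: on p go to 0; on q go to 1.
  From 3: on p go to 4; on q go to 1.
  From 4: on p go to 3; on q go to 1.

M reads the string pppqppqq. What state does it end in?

1

0 --p--> 0
0 --p--> 0
0 --p--> 0
0 --q--> 2
2 --p--> 0
0 --p--> 0
0 --q--> 2
2 --q--> 1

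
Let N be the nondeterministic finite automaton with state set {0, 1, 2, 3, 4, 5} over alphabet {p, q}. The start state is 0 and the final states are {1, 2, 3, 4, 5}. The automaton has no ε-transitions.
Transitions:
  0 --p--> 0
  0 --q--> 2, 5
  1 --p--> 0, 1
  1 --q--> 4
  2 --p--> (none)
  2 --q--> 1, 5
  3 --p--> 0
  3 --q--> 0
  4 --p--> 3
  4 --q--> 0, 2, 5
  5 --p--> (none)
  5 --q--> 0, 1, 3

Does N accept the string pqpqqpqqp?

Start: {0}
read p: {0}
read q: {2, 5}
read p: {}
The reachable set is empty and stays empty for the remaining 6 symbols.
Reachable ∩ accepting = {} — empty.

rejected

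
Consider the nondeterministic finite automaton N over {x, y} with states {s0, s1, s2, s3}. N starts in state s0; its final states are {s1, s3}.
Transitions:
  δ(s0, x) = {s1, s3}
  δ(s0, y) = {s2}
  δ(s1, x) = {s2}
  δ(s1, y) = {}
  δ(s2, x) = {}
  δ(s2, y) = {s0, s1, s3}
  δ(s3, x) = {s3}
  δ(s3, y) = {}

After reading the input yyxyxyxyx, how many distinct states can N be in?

Start: {s0}
read y: {s2}
read y: {s0, s1, s3}
read x: {s1, s2, s3}
read y: {s0, s1, s3}
read x: {s1, s2, s3}
read y: {s0, s1, s3}
read x: {s1, s2, s3}
read y: {s0, s1, s3}
read x: {s1, s2, s3}
Final reachable set {s1, s2, s3} has 3 states.

3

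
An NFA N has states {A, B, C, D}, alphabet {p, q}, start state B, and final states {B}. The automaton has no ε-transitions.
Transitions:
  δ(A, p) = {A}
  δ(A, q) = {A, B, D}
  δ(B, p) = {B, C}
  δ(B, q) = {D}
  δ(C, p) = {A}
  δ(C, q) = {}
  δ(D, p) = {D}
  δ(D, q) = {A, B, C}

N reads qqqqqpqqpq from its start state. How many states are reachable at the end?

Start: {B}
read q: {D}
read q: {A, B, C}
read q: {A, B, D}
read q: {A, B, C, D}
read q: {A, B, C, D}
read p: {A, B, C, D}
read q: {A, B, C, D}
read q: {A, B, C, D}
read p: {A, B, C, D}
read q: {A, B, C, D}
Final reachable set {A, B, C, D} has 4 states.

4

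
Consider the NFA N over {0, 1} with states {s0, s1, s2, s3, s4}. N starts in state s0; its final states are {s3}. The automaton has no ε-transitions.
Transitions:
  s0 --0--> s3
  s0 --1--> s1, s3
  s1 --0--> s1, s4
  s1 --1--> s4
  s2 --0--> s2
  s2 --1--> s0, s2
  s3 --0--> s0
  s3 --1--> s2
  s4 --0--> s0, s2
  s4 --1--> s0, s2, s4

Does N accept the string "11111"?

accepted

Start: {s0}
read 1: {s1, s3}
read 1: {s2, s4}
read 1: {s0, s2, s4}
read 1: {s0, s1, s2, s3, s4}
read 1: {s0, s1, s2, s3, s4}
Reachable ∩ accepting = {s3} — nonempty.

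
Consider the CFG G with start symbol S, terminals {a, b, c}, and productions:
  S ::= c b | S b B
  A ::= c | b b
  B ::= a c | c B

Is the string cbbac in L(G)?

S ⇒ SbB ⇒ cbbB ⇒ cbbac

yes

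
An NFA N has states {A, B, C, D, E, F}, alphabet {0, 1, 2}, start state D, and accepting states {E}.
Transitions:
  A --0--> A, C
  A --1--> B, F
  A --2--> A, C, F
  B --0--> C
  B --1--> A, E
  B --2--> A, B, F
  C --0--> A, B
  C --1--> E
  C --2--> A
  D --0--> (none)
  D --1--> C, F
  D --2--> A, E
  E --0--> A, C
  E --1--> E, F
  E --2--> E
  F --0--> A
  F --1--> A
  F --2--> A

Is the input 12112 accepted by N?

Start: {D}
read 1: {C, F}
read 2: {A}
read 1: {B, F}
read 1: {A, E}
read 2: {A, C, E, F}
Reachable ∩ accepting = {E} — nonempty.

accepted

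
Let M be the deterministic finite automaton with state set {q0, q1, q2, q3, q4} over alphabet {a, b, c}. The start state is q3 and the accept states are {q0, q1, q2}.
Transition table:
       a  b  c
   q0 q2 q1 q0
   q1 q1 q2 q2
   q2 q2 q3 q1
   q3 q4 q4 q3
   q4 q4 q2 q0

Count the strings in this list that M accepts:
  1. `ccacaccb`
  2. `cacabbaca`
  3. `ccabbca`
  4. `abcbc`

`ccacaccb`: rejected
`cacabbaca`: accepted
`ccabbca`: rejected
`abcbc`: accepted

2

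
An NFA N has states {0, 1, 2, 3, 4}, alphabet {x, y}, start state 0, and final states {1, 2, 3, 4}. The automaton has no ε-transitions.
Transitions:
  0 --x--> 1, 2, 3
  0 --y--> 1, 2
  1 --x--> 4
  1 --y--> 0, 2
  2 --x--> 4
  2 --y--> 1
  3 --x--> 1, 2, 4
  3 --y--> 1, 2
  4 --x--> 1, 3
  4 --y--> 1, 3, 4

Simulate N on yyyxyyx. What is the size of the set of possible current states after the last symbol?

Start: {0}
read y: {1, 2}
read y: {0, 1, 2}
read y: {0, 1, 2}
read x: {1, 2, 3, 4}
read y: {0, 1, 2, 3, 4}
read y: {0, 1, 2, 3, 4}
read x: {1, 2, 3, 4}
Final reachable set {1, 2, 3, 4} has 4 states.

4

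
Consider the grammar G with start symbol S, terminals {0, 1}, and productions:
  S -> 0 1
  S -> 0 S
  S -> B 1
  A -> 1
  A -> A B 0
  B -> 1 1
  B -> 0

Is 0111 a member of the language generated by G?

yes

S ⇒ 0S ⇒ 0B1 ⇒ 0111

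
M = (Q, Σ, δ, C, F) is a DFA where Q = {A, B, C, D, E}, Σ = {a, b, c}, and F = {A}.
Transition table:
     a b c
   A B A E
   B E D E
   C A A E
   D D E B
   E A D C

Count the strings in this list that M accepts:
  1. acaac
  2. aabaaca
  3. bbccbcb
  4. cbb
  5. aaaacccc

0

acaac: rejected
aabaaca: rejected
bbccbcb: rejected
cbb: rejected
aaaacccc: rejected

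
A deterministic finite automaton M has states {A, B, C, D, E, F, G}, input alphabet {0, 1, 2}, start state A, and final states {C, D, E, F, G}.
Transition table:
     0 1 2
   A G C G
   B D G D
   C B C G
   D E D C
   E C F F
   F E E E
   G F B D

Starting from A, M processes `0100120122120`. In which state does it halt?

A --0--> G
G --1--> B
B --0--> D
D --0--> E
E --1--> F
F --2--> E
E --0--> C
C --1--> C
C --2--> G
G --2--> D
D --1--> D
D --2--> C
C --0--> B

B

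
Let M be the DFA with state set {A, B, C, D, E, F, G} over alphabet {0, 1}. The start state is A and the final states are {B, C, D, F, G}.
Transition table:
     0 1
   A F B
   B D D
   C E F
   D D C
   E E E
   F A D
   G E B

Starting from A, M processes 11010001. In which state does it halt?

A --1--> B
B --1--> D
D --0--> D
D --1--> C
C --0--> E
E --0--> E
E --0--> E
E --1--> E

E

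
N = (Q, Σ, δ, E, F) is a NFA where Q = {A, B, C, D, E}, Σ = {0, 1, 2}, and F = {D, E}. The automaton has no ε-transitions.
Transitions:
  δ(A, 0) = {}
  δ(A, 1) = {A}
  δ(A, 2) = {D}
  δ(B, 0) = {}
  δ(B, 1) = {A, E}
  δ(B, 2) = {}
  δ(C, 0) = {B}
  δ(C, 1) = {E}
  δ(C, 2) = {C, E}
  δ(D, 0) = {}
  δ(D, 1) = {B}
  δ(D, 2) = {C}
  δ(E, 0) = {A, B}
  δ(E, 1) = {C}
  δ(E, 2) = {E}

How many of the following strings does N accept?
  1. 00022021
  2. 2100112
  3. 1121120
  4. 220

00022021: rejected
2100112: rejected
1121120: rejected
220: rejected

0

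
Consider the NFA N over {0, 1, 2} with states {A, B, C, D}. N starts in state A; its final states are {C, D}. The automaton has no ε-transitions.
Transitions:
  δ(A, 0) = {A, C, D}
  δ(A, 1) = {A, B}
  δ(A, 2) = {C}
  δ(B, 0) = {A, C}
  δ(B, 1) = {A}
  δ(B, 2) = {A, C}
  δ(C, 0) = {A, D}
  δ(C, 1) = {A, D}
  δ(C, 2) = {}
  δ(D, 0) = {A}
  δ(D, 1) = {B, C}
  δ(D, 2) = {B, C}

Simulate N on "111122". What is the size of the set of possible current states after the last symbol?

1

Start: {A}
read 1: {A, B}
read 1: {A, B}
read 1: {A, B}
read 1: {A, B}
read 2: {A, C}
read 2: {C}
Final reachable set {C} has 1 state.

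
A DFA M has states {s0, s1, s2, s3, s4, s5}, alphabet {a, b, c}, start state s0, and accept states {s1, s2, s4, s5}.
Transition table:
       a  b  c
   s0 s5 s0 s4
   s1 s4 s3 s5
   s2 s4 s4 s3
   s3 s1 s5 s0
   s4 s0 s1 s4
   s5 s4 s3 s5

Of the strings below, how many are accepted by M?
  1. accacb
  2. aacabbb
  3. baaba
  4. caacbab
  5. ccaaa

accacb: accepted
aacabbb: rejected
baaba: accepted
caacbab: rejected
ccaaa: accepted

3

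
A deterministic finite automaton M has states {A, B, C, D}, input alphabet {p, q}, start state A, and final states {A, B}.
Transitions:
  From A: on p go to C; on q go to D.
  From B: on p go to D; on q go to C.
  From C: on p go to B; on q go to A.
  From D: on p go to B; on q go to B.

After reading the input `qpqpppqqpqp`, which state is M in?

C

A --q--> D
D --p--> B
B --q--> C
C --p--> B
B --p--> D
D --p--> B
B --q--> C
C --q--> A
A --p--> C
C --q--> A
A --p--> C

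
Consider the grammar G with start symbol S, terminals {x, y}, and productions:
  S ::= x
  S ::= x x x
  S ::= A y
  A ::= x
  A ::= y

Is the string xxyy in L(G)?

no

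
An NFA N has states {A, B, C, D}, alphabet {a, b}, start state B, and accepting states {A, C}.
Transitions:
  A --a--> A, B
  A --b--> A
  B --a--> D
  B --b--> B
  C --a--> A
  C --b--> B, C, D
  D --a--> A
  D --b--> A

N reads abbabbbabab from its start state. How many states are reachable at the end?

2

Start: {B}
read a: {D}
read b: {A}
read b: {A}
read a: {A, B}
read b: {A, B}
read b: {A, B}
read b: {A, B}
read a: {A, B, D}
read b: {A, B}
read a: {A, B, D}
read b: {A, B}
Final reachable set {A, B} has 2 states.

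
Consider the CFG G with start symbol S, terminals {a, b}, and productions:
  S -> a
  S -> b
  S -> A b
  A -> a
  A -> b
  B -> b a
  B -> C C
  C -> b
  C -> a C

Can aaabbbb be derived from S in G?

no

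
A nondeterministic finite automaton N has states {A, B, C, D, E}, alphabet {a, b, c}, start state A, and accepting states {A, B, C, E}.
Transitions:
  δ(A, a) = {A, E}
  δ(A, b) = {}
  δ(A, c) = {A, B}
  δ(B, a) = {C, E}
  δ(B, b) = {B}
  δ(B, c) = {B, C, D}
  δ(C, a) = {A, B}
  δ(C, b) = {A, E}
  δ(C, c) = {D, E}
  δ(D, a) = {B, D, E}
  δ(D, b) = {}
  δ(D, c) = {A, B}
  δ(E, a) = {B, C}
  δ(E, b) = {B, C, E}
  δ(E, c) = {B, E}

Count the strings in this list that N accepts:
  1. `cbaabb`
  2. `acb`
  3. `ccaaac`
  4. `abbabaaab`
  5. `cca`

5

`cbaabb`: accepted
`acb`: accepted
`ccaaac`: accepted
`abbabaaab`: accepted
`cca`: accepted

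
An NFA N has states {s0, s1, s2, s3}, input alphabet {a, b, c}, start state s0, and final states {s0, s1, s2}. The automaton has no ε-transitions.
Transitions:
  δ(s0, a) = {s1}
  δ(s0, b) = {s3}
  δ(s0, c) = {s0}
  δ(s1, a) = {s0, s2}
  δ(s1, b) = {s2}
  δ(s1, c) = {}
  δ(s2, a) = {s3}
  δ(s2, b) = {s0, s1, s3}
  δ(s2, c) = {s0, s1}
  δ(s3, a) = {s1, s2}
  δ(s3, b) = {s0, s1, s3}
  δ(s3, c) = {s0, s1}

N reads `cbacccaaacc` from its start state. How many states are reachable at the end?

Start: {s0}
read c: {s0}
read b: {s3}
read a: {s1, s2}
read c: {s0, s1}
read c: {s0}
read c: {s0}
read a: {s1}
read a: {s0, s2}
read a: {s1, s3}
read c: {s0, s1}
read c: {s0}
Final reachable set {s0} has 1 state.

1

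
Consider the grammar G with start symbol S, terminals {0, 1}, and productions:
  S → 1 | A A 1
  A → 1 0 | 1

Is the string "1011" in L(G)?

yes

S ⇒ AA1 ⇒ 10A1 ⇒ 1011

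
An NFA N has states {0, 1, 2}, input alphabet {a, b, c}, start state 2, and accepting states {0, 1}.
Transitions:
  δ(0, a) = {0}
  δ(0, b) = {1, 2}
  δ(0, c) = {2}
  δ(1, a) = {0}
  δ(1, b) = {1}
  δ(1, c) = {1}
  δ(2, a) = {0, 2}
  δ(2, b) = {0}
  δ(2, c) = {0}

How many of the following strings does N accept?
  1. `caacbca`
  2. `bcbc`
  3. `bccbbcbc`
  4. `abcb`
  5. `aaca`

`caacbca`: accepted
`bcbc`: rejected
`bccbbcbc`: accepted
`abcb`: accepted
`aaca`: accepted

4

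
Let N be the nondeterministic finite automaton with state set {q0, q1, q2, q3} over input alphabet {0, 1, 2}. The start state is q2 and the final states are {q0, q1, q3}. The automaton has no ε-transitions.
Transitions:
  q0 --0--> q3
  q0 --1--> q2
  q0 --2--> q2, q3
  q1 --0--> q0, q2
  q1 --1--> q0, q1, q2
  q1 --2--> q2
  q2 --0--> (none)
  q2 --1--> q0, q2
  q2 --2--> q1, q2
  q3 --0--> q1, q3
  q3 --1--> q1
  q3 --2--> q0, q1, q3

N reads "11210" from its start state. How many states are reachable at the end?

3

Start: {q2}
read 1: {q0, q2}
read 1: {q0, q2}
read 2: {q1, q2, q3}
read 1: {q0, q1, q2}
read 0: {q0, q2, q3}
Final reachable set {q0, q2, q3} has 3 states.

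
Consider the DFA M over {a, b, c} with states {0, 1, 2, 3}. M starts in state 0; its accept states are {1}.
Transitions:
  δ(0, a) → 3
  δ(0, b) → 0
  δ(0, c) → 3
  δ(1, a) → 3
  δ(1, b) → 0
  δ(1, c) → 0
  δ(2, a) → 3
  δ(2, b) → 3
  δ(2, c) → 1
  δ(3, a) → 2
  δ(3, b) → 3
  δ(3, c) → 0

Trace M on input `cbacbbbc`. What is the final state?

0 --c--> 3
3 --b--> 3
3 --a--> 2
2 --c--> 1
1 --b--> 0
0 --b--> 0
0 --b--> 0
0 --c--> 3

3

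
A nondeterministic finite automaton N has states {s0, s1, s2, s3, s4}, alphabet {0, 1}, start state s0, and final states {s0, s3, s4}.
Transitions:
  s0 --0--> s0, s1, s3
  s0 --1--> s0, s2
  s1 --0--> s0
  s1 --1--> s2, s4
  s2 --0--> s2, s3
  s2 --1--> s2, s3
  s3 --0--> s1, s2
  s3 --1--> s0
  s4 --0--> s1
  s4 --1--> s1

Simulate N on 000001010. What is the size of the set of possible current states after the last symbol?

Start: {s0}
read 0: {s0, s1, s3}
read 0: {s0, s1, s2, s3}
read 0: {s0, s1, s2, s3}
read 0: {s0, s1, s2, s3}
read 0: {s0, s1, s2, s3}
read 1: {s0, s2, s3, s4}
read 0: {s0, s1, s2, s3}
read 1: {s0, s2, s3, s4}
read 0: {s0, s1, s2, s3}
Final reachable set {s0, s1, s2, s3} has 4 states.

4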